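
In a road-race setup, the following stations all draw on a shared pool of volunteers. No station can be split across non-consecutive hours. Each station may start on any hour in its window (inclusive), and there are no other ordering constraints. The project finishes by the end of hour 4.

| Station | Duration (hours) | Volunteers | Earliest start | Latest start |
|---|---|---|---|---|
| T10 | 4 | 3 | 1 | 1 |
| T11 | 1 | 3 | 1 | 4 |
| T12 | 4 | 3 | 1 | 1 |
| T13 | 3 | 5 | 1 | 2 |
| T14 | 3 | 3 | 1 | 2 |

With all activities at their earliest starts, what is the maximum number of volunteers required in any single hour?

17

Early-start schedule: T10@1, T11@1, T12@1, T13@1, T14@1.
Load per hour: hour 1: 17, hour 2: 14, hour 3: 14, hour 4: 6.
Peak is 17.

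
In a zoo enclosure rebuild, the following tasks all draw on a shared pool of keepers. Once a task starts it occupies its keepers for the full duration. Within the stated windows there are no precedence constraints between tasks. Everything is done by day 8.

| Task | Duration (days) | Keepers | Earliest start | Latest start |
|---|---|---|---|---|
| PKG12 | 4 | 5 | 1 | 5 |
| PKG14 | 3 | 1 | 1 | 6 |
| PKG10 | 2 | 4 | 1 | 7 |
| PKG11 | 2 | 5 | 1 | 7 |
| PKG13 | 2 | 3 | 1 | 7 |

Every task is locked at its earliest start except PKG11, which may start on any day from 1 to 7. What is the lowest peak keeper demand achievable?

13

PKG11@1: d1:18  d2:18  d3:6  d4:5  d5:0  d6:0  d7:0  d8:0 → peak 18
PKG11@2: d1:13  d2:18  d3:11  d4:5  d5:0  d6:0  d7:0  d8:0 → peak 18
PKG11@3: d1:13  d2:13  d3:11  d4:10  d5:0  d6:0  d7:0  d8:0 → peak 13
PKG11@4: d1:13  d2:13  d3:6  d4:10  d5:5  d6:0  d7:0  d8:0 → peak 13
PKG11@5: d1:13  d2:13  d3:6  d4:5  d5:5  d6:5  d7:0  d8:0 → peak 13
PKG11@6: d1:13  d2:13  d3:6  d4:5  d5:0  d6:5  d7:5  d8:0 → peak 13
PKG11@7: d1:13  d2:13  d3:6  d4:5  d5:0  d6:0  d7:5  d8:5 → peak 13
Best is PKG11@3, peak 13.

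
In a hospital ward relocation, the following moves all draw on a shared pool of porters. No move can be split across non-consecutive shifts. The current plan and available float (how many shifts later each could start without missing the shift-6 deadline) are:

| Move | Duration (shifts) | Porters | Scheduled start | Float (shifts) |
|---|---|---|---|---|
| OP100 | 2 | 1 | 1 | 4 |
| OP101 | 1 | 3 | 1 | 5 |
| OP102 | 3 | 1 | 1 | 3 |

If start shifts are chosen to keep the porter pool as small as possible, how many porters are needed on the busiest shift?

Early-start (OP100@1, OP101@1, OP102@1) gives peak 5: s1:5  s2:2  s3:1  s4:0  s5:0  s6:0.
Shift OP101→3, OP102→4.
Schedule OP100@1, OP101@3, OP102@4: s1:1  s2:1  s3:3  s4:1  s5:1  s6:1 — peak 3.

3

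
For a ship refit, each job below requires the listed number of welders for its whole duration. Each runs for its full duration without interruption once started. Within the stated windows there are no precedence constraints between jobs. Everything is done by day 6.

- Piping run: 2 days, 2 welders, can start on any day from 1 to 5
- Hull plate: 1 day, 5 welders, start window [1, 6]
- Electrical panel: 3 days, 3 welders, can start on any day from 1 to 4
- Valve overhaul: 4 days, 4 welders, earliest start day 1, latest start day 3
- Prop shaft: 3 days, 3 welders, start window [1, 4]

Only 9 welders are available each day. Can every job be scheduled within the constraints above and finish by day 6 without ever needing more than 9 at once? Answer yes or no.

yes

Schedule Piping run@1, Hull plate@5, Electrical panel@1, Valve overhaul@1, Prop shaft@4: d1:9  d2:9  d3:7  d4:7  d5:8  d6:3 — peak 9 ≤ 9.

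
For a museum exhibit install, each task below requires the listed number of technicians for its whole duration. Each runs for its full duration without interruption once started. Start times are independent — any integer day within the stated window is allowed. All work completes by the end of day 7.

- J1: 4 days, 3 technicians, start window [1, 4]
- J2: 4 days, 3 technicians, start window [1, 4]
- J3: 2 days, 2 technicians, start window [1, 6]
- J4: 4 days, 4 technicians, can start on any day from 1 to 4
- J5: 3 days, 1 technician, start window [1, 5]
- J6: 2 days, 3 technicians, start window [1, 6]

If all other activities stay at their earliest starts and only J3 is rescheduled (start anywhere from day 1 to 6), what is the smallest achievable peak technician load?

J3@1: d1:16  d2:16  d3:11  d4:10  d5:0  d6:0  d7:0 → peak 16
J3@2: d1:14  d2:16  d3:13  d4:10  d5:0  d6:0  d7:0 → peak 16
J3@3: d1:14  d2:14  d3:13  d4:12  d5:0  d6:0  d7:0 → peak 14
J3@4: d1:14  d2:14  d3:11  d4:12  d5:2  d6:0  d7:0 → peak 14
J3@5: d1:14  d2:14  d3:11  d4:10  d5:2  d6:2  d7:0 → peak 14
J3@6: d1:14  d2:14  d3:11  d4:10  d5:0  d6:2  d7:2 → peak 14
Best is J3@3, peak 14.

14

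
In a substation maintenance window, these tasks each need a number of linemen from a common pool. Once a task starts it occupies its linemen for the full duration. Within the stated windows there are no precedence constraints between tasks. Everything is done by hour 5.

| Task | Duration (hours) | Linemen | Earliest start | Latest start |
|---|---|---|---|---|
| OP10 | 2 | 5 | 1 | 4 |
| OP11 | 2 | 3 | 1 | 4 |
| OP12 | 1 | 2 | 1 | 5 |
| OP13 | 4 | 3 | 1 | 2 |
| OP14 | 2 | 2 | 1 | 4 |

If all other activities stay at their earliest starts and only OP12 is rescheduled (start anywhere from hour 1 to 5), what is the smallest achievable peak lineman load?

13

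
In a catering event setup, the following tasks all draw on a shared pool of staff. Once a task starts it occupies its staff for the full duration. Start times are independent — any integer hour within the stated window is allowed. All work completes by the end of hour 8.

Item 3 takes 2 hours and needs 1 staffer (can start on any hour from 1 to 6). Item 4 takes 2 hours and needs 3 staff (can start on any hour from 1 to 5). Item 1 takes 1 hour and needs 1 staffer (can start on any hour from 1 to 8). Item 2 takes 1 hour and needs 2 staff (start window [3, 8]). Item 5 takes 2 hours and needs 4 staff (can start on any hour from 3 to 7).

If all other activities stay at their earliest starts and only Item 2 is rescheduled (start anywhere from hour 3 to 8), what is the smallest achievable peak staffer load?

5

Item 2@3: h1:5  h2:4  h3:6  h4:4  h5:0  h6:0  h7:0  h8:0 → peak 6
Item 2@4: h1:5  h2:4  h3:4  h4:6  h5:0  h6:0  h7:0  h8:0 → peak 6
Item 2@5: h1:5  h2:4  h3:4  h4:4  h5:2  h6:0  h7:0  h8:0 → peak 5
Item 2@6: h1:5  h2:4  h3:4  h4:4  h5:0  h6:2  h7:0  h8:0 → peak 5
Item 2@7: h1:5  h2:4  h3:4  h4:4  h5:0  h6:0  h7:2  h8:0 → peak 5
Item 2@8: h1:5  h2:4  h3:4  h4:4  h5:0  h6:0  h7:0  h8:2 → peak 5
Best is Item 2@5, peak 5.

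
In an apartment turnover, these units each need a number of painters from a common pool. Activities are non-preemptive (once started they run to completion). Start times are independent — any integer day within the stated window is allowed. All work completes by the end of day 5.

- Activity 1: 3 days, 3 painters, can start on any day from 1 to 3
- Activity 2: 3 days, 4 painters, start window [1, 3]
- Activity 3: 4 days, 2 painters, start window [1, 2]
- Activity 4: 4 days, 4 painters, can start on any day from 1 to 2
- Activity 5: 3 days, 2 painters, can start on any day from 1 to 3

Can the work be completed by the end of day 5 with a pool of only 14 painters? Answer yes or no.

no

The minimum achievable peak is 15; 14 < 15, so no feasible schedule stays within the cap.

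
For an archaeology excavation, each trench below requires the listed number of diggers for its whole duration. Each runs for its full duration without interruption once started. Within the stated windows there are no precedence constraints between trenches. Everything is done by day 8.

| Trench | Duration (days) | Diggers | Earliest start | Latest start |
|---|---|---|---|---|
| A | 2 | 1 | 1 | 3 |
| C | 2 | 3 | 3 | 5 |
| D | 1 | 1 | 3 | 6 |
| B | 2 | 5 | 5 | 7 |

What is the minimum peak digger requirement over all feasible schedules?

5

Schedule A@1, C@3, D@3, B@5: d1:1  d2:1  d3:4  d4:3  d5:5  d6:5  d7:0  d8:0 — peak 5.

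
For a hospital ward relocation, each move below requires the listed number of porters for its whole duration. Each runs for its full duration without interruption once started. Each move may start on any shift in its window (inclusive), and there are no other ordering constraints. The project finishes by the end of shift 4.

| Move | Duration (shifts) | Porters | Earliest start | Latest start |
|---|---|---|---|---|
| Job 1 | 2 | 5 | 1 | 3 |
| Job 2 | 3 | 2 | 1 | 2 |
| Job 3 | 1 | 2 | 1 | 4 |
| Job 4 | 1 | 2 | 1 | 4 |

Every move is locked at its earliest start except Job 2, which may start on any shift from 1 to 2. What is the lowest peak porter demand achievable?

Job 2@1: s1:11  s2:7  s3:2  s4:0 → peak 11
Job 2@2: s1:9  s2:7  s3:2  s4:2 → peak 9
Best is Job 2@2, peak 9.

9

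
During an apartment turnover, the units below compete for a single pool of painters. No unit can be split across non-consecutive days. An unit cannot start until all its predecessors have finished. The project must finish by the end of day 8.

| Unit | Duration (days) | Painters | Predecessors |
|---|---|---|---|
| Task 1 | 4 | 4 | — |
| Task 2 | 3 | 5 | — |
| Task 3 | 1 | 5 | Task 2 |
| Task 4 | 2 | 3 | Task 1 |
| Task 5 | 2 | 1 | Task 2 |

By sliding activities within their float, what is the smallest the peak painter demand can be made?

9

Early-start (Task 1@1, Task 2@1, Task 3@4, Task 4@5, Task 5@4) gives peak 10: d1:9  d2:9  d3:9  d4:10  d5:4  d6:3  d7:0  d8:0.
Shift Task 5→5.
Schedule Task 1@1, Task 2@1, Task 3@4, Task 4@5, Task 5@5: d1:9  d2:9  d3:9  d4:9  d5:4  d6:4  d7:0  d8:0 — peak 9.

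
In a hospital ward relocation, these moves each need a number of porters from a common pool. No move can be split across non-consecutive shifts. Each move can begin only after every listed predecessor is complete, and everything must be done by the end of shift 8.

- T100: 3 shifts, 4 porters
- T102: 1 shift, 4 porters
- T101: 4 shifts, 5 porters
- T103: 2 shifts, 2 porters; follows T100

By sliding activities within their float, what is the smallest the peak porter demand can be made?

7

Early-start (T100@1, T102@1, T101@1, T103@4) gives peak 13: s1:13  s2:9  s3:9  s4:7  s5:2  s6:0  s7:0  s8:0.
Shift T102→4, T101→5.
Schedule T100@1, T102@4, T101@5, T103@4: s1:4  s2:4  s3:4  s4:6  s5:7  s6:5  s7:5  s8:5 — peak 7.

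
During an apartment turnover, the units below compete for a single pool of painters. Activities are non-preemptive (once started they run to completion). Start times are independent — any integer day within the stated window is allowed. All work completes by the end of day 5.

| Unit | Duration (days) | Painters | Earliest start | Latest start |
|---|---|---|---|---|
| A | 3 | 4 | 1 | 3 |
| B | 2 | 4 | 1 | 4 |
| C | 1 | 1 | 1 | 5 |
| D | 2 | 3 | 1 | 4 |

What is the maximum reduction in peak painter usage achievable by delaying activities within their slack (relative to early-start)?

Early-start peak: d1:12  d2:11  d3:4  d4:0  d5:0 ⇒ 12.
Leveled (A@1, B@4, C@1, D@2): d1:5  d2:7  d3:7  d4:4  d5:4 ⇒ 7.
Reduction 12 − 7 = 5.

5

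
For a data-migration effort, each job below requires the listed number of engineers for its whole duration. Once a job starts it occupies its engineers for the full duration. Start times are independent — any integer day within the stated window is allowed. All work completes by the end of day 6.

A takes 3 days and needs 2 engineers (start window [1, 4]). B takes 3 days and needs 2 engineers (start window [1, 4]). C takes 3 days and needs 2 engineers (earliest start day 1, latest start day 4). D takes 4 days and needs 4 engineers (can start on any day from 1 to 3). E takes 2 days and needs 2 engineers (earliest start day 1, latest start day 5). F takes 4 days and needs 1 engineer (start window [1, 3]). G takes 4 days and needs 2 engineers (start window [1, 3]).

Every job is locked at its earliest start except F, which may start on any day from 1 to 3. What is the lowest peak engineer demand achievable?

14

F@1: d1:15  d2:15  d3:13  d4:7  d5:0  d6:0 → peak 15
F@2: d1:14  d2:15  d3:13  d4:7  d5:1  d6:0 → peak 15
F@3: d1:14  d2:14  d3:13  d4:7  d5:1  d6:1 → peak 14
Best is F@3, peak 14.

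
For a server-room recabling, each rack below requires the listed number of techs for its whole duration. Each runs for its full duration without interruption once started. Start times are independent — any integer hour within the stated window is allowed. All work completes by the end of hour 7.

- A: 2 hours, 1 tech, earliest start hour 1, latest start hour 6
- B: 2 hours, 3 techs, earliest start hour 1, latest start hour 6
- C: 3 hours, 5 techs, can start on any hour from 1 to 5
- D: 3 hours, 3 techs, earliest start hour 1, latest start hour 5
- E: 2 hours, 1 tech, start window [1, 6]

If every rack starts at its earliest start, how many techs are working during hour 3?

8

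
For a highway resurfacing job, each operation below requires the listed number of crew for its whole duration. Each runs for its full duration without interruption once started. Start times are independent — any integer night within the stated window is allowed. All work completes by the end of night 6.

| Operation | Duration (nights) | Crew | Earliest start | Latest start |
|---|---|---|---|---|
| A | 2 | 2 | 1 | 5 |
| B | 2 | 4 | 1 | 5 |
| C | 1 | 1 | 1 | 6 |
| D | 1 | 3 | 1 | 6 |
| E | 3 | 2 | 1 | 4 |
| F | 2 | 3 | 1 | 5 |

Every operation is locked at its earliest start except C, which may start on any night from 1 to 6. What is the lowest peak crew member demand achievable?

C@1: n1:15  n2:11  n3:2  n4:0  n5:0  n6:0 → peak 15
C@2: n1:14  n2:12  n3:2  n4:0  n5:0  n6:0 → peak 14
C@3: n1:14  n2:11  n3:3  n4:0  n5:0  n6:0 → peak 14
C@4: n1:14  n2:11  n3:2  n4:1  n5:0  n6:0 → peak 14
C@5: n1:14  n2:11  n3:2  n4:0  n5:1  n6:0 → peak 14
C@6: n1:14  n2:11  n3:2  n4:0  n5:0  n6:1 → peak 14
Best is C@2, peak 14.

14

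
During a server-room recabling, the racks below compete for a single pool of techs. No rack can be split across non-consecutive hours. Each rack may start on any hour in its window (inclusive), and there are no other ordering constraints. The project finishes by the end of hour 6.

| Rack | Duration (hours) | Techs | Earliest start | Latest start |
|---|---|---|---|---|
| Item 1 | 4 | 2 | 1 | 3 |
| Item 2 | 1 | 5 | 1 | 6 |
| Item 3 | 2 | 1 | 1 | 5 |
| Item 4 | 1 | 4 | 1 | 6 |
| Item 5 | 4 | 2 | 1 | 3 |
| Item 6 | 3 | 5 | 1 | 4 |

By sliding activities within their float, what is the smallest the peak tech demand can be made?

Early-start (Item 1@1, Item 2@1, Item 3@1, Item 4@1, Item 5@1, Item 6@1) gives peak 19: h1:19  h2:10  h3:9  h4:4  h5:0  h6:0.
Shift Item 4→2, Item 5→2, Item 6→3.
Schedule Item 1@1, Item 2@1, Item 3@1, Item 4@2, Item 5@2, Item 6@3: h1:8  h2:9  h3:9  h4:9  h5:7  h6:0 — peak 9.

9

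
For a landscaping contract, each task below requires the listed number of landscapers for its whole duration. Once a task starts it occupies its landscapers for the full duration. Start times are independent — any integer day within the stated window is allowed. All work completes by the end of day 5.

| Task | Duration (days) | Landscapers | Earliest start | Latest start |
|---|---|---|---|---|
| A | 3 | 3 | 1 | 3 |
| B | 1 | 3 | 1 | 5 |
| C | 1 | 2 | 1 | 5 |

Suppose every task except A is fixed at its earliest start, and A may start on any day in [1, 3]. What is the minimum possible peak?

A@1: d1:8  d2:3  d3:3  d4:0  d5:0 → peak 8
A@2: d1:5  d2:3  d3:3  d4:3  d5:0 → peak 5
A@3: d1:5  d2:0  d3:3  d4:3  d5:3 → peak 5
Best is A@2, peak 5.

5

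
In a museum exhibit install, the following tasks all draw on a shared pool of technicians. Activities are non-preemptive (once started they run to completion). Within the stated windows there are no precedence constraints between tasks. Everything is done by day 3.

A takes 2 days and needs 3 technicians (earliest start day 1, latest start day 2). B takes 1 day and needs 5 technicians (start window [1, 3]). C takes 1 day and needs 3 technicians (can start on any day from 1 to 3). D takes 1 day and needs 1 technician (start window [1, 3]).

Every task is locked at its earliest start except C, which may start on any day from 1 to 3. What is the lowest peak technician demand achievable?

C@1: d1:12  d2:3  d3:0 → peak 12
C@2: d1:9  d2:6  d3:0 → peak 9
C@3: d1:9  d2:3  d3:3 → peak 9
Best is C@2, peak 9.

9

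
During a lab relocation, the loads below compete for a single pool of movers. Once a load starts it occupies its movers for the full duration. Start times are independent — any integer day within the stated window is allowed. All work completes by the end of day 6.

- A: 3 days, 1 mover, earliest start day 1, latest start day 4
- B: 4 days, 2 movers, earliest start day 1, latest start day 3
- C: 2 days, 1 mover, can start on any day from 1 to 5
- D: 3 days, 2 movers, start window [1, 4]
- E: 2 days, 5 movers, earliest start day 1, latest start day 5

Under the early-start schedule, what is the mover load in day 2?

At early start, day 2 has: A, B, C, D, E.
Demand: 1 + 2 + 1 + 2 + 5 = 11.

11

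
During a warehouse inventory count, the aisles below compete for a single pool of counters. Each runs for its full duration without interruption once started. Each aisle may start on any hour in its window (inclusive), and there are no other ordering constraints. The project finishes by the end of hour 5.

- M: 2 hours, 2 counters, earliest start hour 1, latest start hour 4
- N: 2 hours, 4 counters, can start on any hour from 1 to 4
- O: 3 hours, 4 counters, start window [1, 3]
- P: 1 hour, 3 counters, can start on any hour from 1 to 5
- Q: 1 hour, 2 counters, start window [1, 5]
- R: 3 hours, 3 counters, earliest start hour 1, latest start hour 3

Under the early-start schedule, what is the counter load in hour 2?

At early start, hour 2 has: M, N, O, R.
Demand: 2 + 4 + 4 + 3 = 13.

13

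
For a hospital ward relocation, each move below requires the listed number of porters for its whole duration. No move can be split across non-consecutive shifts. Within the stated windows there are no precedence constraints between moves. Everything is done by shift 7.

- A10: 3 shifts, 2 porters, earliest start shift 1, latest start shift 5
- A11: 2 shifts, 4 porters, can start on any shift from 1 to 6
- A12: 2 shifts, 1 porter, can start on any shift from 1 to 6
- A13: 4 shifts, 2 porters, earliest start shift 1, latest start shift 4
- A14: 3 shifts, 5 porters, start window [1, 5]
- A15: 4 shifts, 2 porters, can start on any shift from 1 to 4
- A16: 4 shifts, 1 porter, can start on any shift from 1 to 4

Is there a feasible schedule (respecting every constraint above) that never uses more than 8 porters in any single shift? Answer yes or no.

Schedule A10@1, A11@1, A12@3, A13@1, A14@5, A15@3, A16@3: s1:8  s2:8  s3:8  s4:6  s5:8  s6:8  s7:5 — peak 8 ≤ 8.

yes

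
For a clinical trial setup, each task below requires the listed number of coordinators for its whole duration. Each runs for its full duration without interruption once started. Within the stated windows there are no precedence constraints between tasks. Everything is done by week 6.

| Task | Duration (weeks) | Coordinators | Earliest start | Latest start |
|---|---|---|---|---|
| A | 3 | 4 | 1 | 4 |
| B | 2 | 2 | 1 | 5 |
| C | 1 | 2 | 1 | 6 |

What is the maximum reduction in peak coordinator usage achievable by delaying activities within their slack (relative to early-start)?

4

Early-start peak: w1:8  w2:6  w3:4  w4:0  w5:0  w6:0 ⇒ 8.
Leveled (A@1, B@4, C@4): w1:4  w2:4  w3:4  w4:4  w5:2  w6:0 ⇒ 4.
Reduction 8 − 4 = 4.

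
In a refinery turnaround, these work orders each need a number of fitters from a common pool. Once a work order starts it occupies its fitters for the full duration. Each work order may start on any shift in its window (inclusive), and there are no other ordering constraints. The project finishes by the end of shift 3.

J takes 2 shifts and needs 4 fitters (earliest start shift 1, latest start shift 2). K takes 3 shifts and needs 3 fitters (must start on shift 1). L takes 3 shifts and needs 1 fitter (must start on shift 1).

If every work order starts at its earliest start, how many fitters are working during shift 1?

8

At early start, shift 1 has: J, K, L.
Demand: 4 + 3 + 1 = 8.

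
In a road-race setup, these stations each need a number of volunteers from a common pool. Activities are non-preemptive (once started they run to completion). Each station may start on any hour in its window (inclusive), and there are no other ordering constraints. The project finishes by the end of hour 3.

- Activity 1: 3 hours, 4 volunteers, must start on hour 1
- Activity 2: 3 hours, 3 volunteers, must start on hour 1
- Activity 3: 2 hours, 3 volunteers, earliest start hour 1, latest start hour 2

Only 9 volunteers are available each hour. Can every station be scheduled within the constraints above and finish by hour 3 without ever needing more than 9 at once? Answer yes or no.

no

The minimum achievable peak is 10; 9 < 10, so no feasible schedule stays within the cap.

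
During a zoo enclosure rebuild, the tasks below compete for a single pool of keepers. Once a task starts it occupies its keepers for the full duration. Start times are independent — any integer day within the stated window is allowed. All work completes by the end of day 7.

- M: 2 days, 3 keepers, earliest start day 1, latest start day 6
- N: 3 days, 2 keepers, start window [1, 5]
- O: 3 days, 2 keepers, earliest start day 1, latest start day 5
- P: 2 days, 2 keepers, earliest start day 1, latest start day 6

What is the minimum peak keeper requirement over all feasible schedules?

Early-start (M@1, N@1, O@1, P@1) gives peak 9: d1:9  d2:9  d3:4  d4:0  d5:0  d6:0  d7:0.
Shift N→3, O→3, P→6.
Schedule M@1, N@3, O@3, P@6: d1:3  d2:3  d3:4  d4:4  d5:4  d6:2  d7:2 — peak 4.
Total keeper-days = 22 over 7 days ⇒ peak ≥ ⌈22/7⌉ = 4, so 4 is optimal.

4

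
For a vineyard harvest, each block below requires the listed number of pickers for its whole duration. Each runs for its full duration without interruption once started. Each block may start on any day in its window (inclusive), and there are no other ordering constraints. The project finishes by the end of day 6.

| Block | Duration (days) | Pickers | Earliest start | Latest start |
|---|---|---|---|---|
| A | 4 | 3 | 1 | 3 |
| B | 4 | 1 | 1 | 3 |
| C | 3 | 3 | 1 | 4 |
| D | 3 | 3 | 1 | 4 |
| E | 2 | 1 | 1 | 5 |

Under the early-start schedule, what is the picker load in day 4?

At early start, day 4 has: A, B.
Demand: 3 + 1 = 4.

4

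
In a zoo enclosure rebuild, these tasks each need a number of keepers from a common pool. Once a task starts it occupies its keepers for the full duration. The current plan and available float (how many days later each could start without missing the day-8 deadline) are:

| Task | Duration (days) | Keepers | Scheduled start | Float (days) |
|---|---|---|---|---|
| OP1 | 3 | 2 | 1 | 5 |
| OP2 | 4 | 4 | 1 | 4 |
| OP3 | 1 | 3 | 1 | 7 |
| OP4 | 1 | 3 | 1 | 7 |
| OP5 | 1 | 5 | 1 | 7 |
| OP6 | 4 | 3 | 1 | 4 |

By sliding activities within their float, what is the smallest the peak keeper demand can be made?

7

Early-start (OP1@1, OP2@1, OP3@1, OP4@1, OP5@1, OP6@1) gives peak 20: d1:20  d2:9  d3:9  d4:7  d5:0  d6:0  d7:0  d8:0.
Shift OP3→5, OP4→6, OP5→8, OP6→4.
Schedule OP1@1, OP2@1, OP3@5, OP4@6, OP5@8, OP6@4: d1:6  d2:6  d3:6  d4:7  d5:6  d6:6  d7:3  d8:5 — peak 7.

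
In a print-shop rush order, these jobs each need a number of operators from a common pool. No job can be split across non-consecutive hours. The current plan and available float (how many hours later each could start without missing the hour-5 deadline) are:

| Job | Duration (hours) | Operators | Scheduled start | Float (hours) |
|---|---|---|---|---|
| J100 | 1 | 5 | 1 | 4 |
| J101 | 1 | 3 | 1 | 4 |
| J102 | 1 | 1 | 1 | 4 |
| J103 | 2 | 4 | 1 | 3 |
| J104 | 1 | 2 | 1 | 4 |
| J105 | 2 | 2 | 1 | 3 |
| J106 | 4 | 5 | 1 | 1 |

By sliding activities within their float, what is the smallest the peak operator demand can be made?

Early-start (J100@1, J101@1, J102@1, J103@1, J104@1, J105@1, J106@1) gives peak 22: h1:22  h2:11  h3:5  h4:5  h5:0.
Shift J103→2, J104→4, J105→4, J106→2.
Schedule J100@1, J101@1, J102@1, J103@2, J104@4, J105@4, J106@2: h1:9  h2:9  h3:9  h4:9  h5:7 — peak 9.
Total operator-hours = 43 over 5 hours ⇒ peak ≥ ⌈43/5⌉ = 9, so 9 is optimal.

9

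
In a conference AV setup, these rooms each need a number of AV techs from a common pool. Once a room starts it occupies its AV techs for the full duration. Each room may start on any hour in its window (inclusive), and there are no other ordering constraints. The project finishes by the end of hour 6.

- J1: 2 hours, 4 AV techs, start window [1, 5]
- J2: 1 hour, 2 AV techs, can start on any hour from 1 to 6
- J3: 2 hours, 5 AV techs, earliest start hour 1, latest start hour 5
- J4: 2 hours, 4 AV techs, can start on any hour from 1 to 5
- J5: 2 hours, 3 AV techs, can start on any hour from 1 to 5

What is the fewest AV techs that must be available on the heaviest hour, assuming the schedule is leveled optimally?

7

Early-start (J1@1, J2@1, J3@1, J4@1, J5@1) gives peak 18: h1:18  h2:16  h3:0  h4:0  h5:0  h6:0.
Shift J3→3, J4→5, J5→5.
Schedule J1@1, J2@1, J3@3, J4@5, J5@5: h1:6  h2:4  h3:5  h4:5  h5:7  h6:7 — peak 7.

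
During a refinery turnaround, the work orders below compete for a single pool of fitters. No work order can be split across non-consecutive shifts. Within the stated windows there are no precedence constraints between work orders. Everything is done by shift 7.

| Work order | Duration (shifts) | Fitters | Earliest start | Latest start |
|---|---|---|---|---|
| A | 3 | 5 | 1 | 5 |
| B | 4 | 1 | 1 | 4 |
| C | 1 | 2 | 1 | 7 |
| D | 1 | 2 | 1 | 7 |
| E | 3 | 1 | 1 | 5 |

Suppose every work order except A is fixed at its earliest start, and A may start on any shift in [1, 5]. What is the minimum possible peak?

A@1: s1:11  s2:7  s3:7  s4:1  s5:0  s6:0  s7:0 → peak 11
A@2: s1:6  s2:7  s3:7  s4:6  s5:0  s6:0  s7:0 → peak 7
A@3: s1:6  s2:2  s3:7  s4:6  s5:5  s6:0  s7:0 → peak 7
A@4: s1:6  s2:2  s3:2  s4:6  s5:5  s6:5  s7:0 → peak 6
A@5: s1:6  s2:2  s3:2  s4:1  s5:5  s6:5  s7:5 → peak 6
Best is A@4, peak 6.

6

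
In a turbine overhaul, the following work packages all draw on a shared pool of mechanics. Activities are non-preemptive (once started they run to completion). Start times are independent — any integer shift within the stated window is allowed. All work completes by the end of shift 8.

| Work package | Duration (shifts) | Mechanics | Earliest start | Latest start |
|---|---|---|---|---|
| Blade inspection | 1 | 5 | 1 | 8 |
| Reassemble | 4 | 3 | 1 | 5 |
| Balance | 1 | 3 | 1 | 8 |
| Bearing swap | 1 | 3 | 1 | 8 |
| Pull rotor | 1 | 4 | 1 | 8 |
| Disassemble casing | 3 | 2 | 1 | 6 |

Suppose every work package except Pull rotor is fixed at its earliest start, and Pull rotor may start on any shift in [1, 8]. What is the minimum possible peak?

Pull rotor@1: s1:20  s2:5  s3:5  s4:3  s5:0  s6:0  s7:0  s8:0 → peak 20
Pull rotor@2: s1:16  s2:9  s3:5  s4:3  s5:0  s6:0  s7:0  s8:0 → peak 16
Pull rotor@3: s1:16  s2:5  s3:9  s4:3  s5:0  s6:0  s7:0  s8:0 → peak 16
Pull rotor@4: s1:16  s2:5  s3:5  s4:7  s5:0  s6:0  s7:0  s8:0 → peak 16
Pull rotor@5: s1:16  s2:5  s3:5  s4:3  s5:4  s6:0  s7:0  s8:0 → peak 16
Pull rotor@6: s1:16  s2:5  s3:5  s4:3  s5:0  s6:4  s7:0  s8:0 → peak 16
Pull rotor@7: s1:16  s2:5  s3:5  s4:3  s5:0  s6:0  s7:4  s8:0 → peak 16
Pull rotor@8: s1:16  s2:5  s3:5  s4:3  s5:0  s6:0  s7:0  s8:4 → peak 16
Best is Pull rotor@2, peak 16.

16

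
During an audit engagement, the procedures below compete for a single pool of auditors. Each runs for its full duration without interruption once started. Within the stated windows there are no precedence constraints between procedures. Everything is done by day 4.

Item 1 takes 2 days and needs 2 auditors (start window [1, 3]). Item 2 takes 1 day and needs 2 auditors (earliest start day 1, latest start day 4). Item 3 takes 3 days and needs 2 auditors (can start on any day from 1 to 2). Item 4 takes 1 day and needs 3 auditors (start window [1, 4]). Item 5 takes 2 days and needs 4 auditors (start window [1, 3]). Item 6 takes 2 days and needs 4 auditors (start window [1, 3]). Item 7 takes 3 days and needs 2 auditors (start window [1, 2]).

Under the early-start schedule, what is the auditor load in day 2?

14

At early start, day 2 has: Item 1, Item 3, Item 5, Item 6, Item 7.
Demand: 2 + 2 + 4 + 4 + 2 = 14.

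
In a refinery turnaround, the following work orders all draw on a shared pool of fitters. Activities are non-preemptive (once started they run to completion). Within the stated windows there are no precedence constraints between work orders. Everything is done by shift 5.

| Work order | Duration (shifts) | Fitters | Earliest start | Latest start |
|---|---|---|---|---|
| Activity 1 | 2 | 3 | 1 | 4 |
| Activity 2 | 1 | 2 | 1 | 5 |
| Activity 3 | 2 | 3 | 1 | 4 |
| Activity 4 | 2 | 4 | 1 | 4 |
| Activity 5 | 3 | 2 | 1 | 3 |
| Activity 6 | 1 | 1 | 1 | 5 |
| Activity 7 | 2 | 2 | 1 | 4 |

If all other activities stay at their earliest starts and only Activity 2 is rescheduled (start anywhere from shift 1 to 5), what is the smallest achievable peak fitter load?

15

Activity 2@1: s1:17  s2:14  s3:2  s4:0  s5:0 → peak 17
Activity 2@2: s1:15  s2:16  s3:2  s4:0  s5:0 → peak 16
Activity 2@3: s1:15  s2:14  s3:4  s4:0  s5:0 → peak 15
Activity 2@4: s1:15  s2:14  s3:2  s4:2  s5:0 → peak 15
Activity 2@5: s1:15  s2:14  s3:2  s4:0  s5:2 → peak 15
Best is Activity 2@3, peak 15.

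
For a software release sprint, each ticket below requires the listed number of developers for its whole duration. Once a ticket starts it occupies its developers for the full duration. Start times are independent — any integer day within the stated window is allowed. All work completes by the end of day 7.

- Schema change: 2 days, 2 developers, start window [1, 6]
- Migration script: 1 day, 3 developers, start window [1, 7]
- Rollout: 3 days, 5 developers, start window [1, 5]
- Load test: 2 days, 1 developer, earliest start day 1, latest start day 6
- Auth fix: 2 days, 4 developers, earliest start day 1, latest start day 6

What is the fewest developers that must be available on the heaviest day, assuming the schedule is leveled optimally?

5

Early-start (Schema change@1, Migration script@1, Rollout@1, Load test@1, Auth fix@1) gives peak 15: d1:15  d2:12  d3:5  d4:0  d5:0  d6:0  d7:0.
Shift Rollout→3, Load test→6, Auth fix→6.
Schedule Schema change@1, Migration script@1, Rollout@3, Load test@6, Auth fix@6: d1:5  d2:2  d3:5  d4:5  d5:5  d6:5  d7:5 — peak 5.
Total developer-days = 32 over 7 days ⇒ peak ≥ ⌈32/7⌉ = 5, so 5 is optimal.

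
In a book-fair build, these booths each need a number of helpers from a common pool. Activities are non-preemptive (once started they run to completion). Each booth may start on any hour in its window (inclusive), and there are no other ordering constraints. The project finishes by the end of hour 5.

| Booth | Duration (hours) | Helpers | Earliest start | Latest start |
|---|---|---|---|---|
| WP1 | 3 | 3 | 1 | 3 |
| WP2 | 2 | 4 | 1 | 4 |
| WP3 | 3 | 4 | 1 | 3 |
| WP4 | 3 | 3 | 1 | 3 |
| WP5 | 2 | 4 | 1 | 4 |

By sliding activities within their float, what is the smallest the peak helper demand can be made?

Early-start (WP1@1, WP2@1, WP3@1, WP4@1, WP5@1) gives peak 18: h1:18  h2:18  h3:10  h4:0  h5:0.
Shift WP3→3, WP5→4.
Schedule WP1@1, WP2@1, WP3@3, WP4@1, WP5@4: h1:10  h2:10  h3:10  h4:8  h5:8 — peak 10.
Total helper-hours = 46 over 5 hours ⇒ peak ≥ ⌈46/5⌉ = 10, so 10 is optimal.

10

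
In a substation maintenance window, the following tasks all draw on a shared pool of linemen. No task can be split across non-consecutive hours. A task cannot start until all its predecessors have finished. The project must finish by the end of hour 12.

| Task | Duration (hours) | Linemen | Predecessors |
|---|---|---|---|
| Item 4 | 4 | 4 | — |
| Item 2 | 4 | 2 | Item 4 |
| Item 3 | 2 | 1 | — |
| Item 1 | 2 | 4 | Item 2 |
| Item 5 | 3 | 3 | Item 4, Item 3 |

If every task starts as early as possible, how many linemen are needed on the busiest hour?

Early-start schedule: Item 4@1, Item 2@5, Item 3@1, Item 1@9, Item 5@5.
Load per hour: hour 1: 5, hour 2: 5, hour 3: 4, hour 4: 4, hour 5: 5, hour 6: 5, hour 7: 5, hour 8: 2, hour 9: 4, hour 10: 4, hour 11: 0, hour 12: 0.
Peak is 5.

5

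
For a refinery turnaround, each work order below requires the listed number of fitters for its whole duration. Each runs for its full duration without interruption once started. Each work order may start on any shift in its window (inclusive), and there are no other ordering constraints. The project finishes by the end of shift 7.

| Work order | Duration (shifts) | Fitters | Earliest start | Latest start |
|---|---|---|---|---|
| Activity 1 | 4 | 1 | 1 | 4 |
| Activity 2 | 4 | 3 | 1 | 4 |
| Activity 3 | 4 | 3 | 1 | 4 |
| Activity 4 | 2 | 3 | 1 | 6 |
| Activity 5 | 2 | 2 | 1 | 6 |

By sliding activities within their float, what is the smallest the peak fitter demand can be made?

7

Early-start (Activity 1@1, Activity 2@1, Activity 3@1, Activity 4@1, Activity 5@1) gives peak 12: s1:12  s2:12  s3:7  s4:7  s5:0  s6:0  s7:0.
Shift Activity 4→5, Activity 5→5.
Schedule Activity 1@1, Activity 2@1, Activity 3@1, Activity 4@5, Activity 5@5: s1:7  s2:7  s3:7  s4:7  s5:5  s6:5  s7:0 — peak 7.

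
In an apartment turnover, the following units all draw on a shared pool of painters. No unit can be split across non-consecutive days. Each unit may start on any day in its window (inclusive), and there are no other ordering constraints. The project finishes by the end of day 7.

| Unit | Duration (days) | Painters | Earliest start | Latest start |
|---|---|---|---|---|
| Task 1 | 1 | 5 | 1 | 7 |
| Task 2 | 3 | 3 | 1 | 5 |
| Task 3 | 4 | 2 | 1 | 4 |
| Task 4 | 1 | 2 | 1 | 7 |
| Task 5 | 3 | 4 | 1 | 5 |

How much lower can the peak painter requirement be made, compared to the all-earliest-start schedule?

10

Early-start peak: d1:16  d2:9  d3:9  d4:2  d5:0  d6:0  d7:0 ⇒ 16.
Leveled (Task 1@1, Task 2@2, Task 3@2, Task 4@6, Task 5@5): d1:5  d2:5  d3:5  d4:5  d5:6  d6:6  d7:4 ⇒ 6.
Reduction 16 − 6 = 10.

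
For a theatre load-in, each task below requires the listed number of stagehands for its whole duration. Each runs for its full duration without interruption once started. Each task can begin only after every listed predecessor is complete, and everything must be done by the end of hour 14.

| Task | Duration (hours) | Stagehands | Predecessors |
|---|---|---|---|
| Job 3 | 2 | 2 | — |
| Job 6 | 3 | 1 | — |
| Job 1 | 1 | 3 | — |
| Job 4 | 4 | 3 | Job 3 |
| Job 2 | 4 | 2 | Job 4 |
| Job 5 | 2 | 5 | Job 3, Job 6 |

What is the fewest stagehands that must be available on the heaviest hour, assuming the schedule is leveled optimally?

5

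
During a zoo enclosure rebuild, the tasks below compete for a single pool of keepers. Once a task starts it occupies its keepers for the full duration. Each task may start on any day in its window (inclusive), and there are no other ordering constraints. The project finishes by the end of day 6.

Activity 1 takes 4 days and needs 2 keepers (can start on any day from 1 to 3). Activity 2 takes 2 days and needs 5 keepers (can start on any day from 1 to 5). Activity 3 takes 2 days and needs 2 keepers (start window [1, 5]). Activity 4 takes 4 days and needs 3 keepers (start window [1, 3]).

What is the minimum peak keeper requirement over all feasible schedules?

Early-start (Activity 1@1, Activity 2@1, Activity 3@1, Activity 4@1) gives peak 12: d1:12  d2:12  d3:5  d4:5  d5:0  d6:0.
Shift Activity 3→3, Activity 4→3.
Schedule Activity 1@1, Activity 2@1, Activity 3@3, Activity 4@3: d1:7  d2:7  d3:7  d4:7  d5:3  d6:3 — peak 7.

7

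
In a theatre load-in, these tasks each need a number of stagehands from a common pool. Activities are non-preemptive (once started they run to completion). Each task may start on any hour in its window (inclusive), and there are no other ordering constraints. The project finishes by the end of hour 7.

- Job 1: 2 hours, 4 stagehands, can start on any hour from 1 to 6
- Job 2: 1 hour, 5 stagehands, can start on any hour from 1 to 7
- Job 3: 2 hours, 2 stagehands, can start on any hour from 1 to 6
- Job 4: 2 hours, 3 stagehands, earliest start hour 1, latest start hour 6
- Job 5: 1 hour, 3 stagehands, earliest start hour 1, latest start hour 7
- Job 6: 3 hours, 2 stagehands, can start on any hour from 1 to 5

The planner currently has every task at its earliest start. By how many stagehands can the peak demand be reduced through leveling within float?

Early-start peak: h1:19  h2:11  h3:2  h4:0  h5:0  h6:0  h7:0 ⇒ 19.
Leveled (Job 1@1, Job 2@3, Job 3@4, Job 4@6, Job 5@4, Job 6@5): h1:4  h2:4  h3:5  h4:5  h5:4  h6:5  h7:5 ⇒ 5.
Reduction 19 − 5 = 14.

14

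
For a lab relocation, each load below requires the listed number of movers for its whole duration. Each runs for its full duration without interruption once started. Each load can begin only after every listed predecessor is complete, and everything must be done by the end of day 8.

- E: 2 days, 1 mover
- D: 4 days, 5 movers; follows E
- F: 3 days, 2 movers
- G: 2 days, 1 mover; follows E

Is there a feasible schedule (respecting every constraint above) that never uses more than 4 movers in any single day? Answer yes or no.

no

The minimum achievable peak is 5; 4 < 5, so no feasible schedule stays within the cap.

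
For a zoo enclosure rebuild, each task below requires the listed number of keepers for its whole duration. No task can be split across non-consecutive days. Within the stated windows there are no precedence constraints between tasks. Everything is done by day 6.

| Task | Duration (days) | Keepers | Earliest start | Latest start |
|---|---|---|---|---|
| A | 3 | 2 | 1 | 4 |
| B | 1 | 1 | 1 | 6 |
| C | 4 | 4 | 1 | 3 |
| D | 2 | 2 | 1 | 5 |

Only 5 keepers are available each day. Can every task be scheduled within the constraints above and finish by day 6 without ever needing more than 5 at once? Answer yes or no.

no

The minimum achievable peak is 6; 5 < 6, so no feasible schedule stays within the cap.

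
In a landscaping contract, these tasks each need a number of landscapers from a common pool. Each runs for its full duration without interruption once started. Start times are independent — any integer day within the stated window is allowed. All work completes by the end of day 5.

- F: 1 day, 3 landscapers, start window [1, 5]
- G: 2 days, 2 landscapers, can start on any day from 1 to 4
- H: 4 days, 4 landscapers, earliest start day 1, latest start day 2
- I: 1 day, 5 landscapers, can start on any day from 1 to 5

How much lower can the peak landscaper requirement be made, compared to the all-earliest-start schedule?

7

Early-start peak: d1:14  d2:6  d3:4  d4:4  d5:0 ⇒ 14.
Leveled (F@1, G@2, H@1, I@5): d1:7  d2:6  d3:6  d4:4  d5:5 ⇒ 7.
Reduction 14 − 7 = 7.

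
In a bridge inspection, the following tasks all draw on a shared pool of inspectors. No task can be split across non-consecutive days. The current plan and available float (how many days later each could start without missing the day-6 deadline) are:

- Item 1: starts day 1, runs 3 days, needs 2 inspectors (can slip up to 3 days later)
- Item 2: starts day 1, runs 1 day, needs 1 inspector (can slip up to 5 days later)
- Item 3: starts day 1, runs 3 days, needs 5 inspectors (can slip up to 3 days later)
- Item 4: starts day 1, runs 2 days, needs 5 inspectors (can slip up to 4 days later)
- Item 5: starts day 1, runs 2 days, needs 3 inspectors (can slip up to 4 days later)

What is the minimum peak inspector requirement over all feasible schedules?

8

Early-start (Item 1@1, Item 2@1, Item 3@1, Item 4@1, Item 5@1) gives peak 16: d1:16  d2:15  d3:7  d4:0  d5:0  d6:0.
Shift Item 4→4, Item 5→4.
Schedule Item 1@1, Item 2@1, Item 3@1, Item 4@4, Item 5@4: d1:8  d2:7  d3:7  d4:8  d5:8  d6:0 — peak 8.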